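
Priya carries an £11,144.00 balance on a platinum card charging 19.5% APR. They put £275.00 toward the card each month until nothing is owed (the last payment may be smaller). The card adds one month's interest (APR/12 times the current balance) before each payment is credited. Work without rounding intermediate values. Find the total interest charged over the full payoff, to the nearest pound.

£7,187

Monthly rate r = 19.5%/12 = 1.625% = 0.01625.
Payoff takes n = ⌈−ln(1 − rB₀/P)/ln(1+r)⌉ = ⌈66.655⌉ = 67 payments; the last is £180.57.
Total paid = 66·£275.00 + £180.57 = £18,330.57.
Total interest = total paid − principal = £18,330.57 − £11,144.00 = £7,186.57.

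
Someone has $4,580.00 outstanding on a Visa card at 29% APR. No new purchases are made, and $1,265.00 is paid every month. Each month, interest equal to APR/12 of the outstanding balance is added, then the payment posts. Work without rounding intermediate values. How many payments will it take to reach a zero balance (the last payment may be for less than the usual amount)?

Monthly rate r = 29%/12 = 2.41667% = 0.0241667.
Recurrence: B ← B·(1+r) − $1,265.00.
Month 1: interest $110.68; balance after payment $3,425.68.
Month 2: interest $82.79; balance after payment $2,243.47.
Month 3: interest $54.22; balance after payment $1,032.69.
Month 4: interest $24.96; balance after payment $0.00.

4 payments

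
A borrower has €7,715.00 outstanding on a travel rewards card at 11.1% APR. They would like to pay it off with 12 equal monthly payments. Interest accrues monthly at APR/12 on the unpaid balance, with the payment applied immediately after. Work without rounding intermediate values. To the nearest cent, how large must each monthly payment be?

€682.22

Monthly rate r = 11.1%/12 = 0.925% = 0.00925.
Level-payment amortization: P = B₀·r / (1 − (1+r)^(−n)) = 7715.00·0.00925 / (1 − 1.00925^(−12)).
Denominator 1 − (1+r)^(−12) = 0.104604509.
P = 71.3637 / 0.104604509 ≈ 682.22.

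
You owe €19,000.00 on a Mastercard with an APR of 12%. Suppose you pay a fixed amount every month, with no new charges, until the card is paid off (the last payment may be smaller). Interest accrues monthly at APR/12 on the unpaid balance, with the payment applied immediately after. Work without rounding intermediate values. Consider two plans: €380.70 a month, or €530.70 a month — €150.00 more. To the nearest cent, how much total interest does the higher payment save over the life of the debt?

Monthly rate r = 12%/12 = 1% = 0.01.
At €380.70/mo: n = ⌈−ln(1 − rB₀/P)/ln(1+r)⌉ = 70 payments (last €181.72); total interest = total paid − €19,000.00 = €7,450.02.
At €530.70/mo: 45 payments (last €287.60); total interest €4,638.40.
Interest saved = €7,450.02 − €4,638.40 = €2,811.62.

€2,811.62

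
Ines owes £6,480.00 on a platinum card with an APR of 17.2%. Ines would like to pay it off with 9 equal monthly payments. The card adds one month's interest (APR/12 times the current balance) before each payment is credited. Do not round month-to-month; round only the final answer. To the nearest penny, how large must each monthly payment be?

£772.58

Monthly rate r = 17.2%/12 = 1.43333% = 0.0143333.
Level-payment amortization: P = B₀·r / (1 − (1+r)^(−n)) = 6480.00·0.0143333 / (1 − 1.01433^(−9)).
Denominator 1 − (1+r)^(−9) = 0.120220737.
P = 92.88 / 0.120220737 ≈ 772.58.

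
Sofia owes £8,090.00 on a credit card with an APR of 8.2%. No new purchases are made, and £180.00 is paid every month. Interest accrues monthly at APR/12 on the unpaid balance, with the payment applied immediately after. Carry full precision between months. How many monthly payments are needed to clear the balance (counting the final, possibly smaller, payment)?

54 months

Monthly rate r = 8.2%/12 = 0.683333% = 0.00683333.
Recurrence: B ← B·(1+r) − £180.00.
Month 1: interest £55.28; balance after payment £7,965.28.
Month 2: interest £54.43; balance after payment £7,839.71.
Closed form: n = −ln(1 − rB₀/P)/ln(1+r) = −ln(0.69288)/ln(1.00683) ≈ 53.876, so the balance reaches zero during payment 54.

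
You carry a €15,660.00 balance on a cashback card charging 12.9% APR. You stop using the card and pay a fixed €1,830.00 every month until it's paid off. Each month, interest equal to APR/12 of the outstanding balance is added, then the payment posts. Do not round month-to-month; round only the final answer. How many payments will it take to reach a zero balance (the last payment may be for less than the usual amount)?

Monthly rate r = 12.9%/12 = 1.075% = 0.01075.
Recurrence: B ← B·(1+r) − €1,830.00.
Month 1: interest €168.35; balance after payment €13,998.34.
Month 2: interest €150.48; balance after payment €12,318.83.
Closed form: n = −ln(1 − rB₀/P)/ln(1+r) = −ln(0.90801)/ln(1.01075) ≈ 9.025, so the balance reaches zero during payment 10.

10 payments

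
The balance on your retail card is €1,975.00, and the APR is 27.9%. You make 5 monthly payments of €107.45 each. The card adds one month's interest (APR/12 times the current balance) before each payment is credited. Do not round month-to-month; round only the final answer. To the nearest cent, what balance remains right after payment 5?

Monthly rate r = 27.9%/12 = 2.325% = 0.02325.
Each month: B ← B·(1+r) − €107.45.
Month 1: interest €45.92; balance after payment €1,913.47.
Month 2: interest €44.49; balance after payment €1,850.51.
Month 3: interest €43.02; balance after payment €1,786.08.
Month 4: interest €41.53; balance after payment €1,720.16.
Month 5: interest €39.99; balance after payment €1,652.70.

€1,652.70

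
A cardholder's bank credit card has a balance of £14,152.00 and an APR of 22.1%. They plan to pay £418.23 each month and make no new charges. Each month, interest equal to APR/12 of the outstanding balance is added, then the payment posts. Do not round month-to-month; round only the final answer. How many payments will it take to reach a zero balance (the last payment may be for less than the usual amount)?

Monthly rate r = 22.1%/12 = 1.84167% = 0.0184167.
Recurrence: B ← B·(1+r) − £418.23.
Month 1: interest £260.63; balance after payment £13,994.40.
Month 2: interest £257.73; balance after payment £13,833.90.
Closed form: n = −ln(1 − rB₀/P)/ln(1+r) = −ln(0.37682)/ln(1.01842) ≈ 53.481, so the balance reaches zero during payment 54.

54 months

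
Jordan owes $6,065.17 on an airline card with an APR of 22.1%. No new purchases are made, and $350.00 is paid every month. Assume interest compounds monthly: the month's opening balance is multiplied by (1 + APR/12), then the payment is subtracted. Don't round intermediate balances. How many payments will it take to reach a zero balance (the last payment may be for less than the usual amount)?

Monthly rate r = 22.1%/12 = 1.84167% = 0.0184167.
Recurrence: B ← B·(1+r) − $350.00.
Month 1: interest $111.70; balance after payment $5,826.87.
Month 2: interest $107.31; balance after payment $5,584.18.
Closed form: n = −ln(1 − rB₀/P)/ln(1+r) = −ln(0.68086)/ln(1.01842) ≈ 21.064, so the balance reaches zero during payment 22.

22 payments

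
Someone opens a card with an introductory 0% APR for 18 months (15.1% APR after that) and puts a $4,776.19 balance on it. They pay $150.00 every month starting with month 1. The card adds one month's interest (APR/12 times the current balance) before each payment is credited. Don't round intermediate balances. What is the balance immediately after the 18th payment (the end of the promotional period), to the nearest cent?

$2,076.19

Promo months 1–18 at r₀ = 0%/12 = 0; months 19+ at r₁ = 15.1%/12 = 0.0125833.
After month 18 (no interest yet): B = $4,776.19 − 18·$150.00 = $2,076.19.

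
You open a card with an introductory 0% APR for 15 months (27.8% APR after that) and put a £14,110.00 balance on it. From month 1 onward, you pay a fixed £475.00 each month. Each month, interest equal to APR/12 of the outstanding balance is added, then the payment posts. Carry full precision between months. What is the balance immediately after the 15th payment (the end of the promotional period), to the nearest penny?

Promo months 1–15 at r₀ = 0%/12 = 0; months 16+ at r₁ = 27.8%/12 = 0.0231667.
After month 15 (no interest yet): B = £14,110.00 − 15·£475.00 = £6,985.00.

£6,985.00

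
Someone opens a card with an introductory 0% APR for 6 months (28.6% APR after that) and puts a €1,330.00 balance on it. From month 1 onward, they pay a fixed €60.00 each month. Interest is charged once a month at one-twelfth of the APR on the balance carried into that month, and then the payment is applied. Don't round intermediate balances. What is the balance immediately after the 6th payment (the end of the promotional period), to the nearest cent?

€970.00

Promo months 1–6 at r₀ = 0%/12 = 0; months 7+ at r₁ = 28.6%/12 = 0.0238333.
After month 6 (no interest yet): B = €1,330.00 − 6·€60.00 = €970.00.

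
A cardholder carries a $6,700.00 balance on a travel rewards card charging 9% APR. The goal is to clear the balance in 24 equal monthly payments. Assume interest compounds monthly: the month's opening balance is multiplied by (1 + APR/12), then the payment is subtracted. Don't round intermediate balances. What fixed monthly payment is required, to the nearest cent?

$306.09

Monthly rate r = 9%/12 = 0.75% = 0.0075.
Level-payment amortization: P = B₀·r / (1 − (1+r)^(−n)) = 6700.00·0.0075 / (1 − 1.0075^(−24)).
Denominator 1 − (1+r)^(−24) = 0.164168596.
P = 50.25 / 0.164168596 ≈ 306.09.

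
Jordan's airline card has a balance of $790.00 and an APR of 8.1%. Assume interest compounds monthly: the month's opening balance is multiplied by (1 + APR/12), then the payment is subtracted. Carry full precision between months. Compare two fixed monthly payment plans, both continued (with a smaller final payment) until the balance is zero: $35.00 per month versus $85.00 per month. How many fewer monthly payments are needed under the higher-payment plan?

15 fewer payments

Monthly rate r = 8.1%/12 = 0.675% = 0.00675.
At $35.00/mo: n = ⌈−ln(1 − rB₀/P)/ln(1+r)⌉ = 25 payments (last $20.01); total interest = total paid − $790.00 = $70.01.
At $85.00/mo: 10 payments (last $53.69); total interest $28.69.
Payments saved = 25 − 10 = 15.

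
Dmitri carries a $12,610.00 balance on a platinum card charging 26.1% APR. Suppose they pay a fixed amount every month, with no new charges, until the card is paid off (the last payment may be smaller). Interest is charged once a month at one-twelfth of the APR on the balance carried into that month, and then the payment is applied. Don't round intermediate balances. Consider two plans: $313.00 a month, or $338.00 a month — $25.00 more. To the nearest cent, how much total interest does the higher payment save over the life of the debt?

$4,187.70

Monthly rate r = 26.1%/12 = 2.175% = 0.02175.
At $313.00/mo: n = ⌈−ln(1 − rB₀/P)/ln(1+r)⌉ = 98 payments (last $35.11); total interest = total paid − $12,610.00 = $17,786.11.
At $338.00/mo: 78 payments (last $182.41); total interest $13,598.41.
Interest saved = $17,786.11 − $13,598.41 = $4,187.70.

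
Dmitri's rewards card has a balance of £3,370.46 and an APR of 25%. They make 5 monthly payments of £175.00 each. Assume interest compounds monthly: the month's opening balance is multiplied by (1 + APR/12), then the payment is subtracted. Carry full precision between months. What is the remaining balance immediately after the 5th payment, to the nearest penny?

£2,824.26

Monthly rate r = 25%/12 = 2.08333% = 0.0208333.
Each month: B ← B·(1+r) − £175.00.
Month 1: interest £70.22; balance after payment £3,265.68.
Month 2: interest £68.03; balance after payment £3,158.71.
Month 3: interest £65.81; balance after payment £3,049.52.
Month 4: interest £63.53; balance after payment £2,938.05.
Month 5: interest £61.21; balance after payment £2,824.26.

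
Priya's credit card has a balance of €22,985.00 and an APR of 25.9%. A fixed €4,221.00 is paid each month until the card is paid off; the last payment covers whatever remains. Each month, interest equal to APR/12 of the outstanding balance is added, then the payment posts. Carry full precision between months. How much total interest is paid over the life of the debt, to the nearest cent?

Monthly rate r = 25.9%/12 = 2.15833% = 0.0215833.
Payoff takes n = ⌈−ln(1 − rB₀/P)/ln(1+r)⌉ = ⌈5.855⌉ = 6 payments; the last is €3,615.35.
Total paid = 5·€4,221.00 + €3,615.35 = €24,720.35.
Total interest = total paid − principal = €24,720.35 − €22,985.00 = €1,735.35.

€1,735.35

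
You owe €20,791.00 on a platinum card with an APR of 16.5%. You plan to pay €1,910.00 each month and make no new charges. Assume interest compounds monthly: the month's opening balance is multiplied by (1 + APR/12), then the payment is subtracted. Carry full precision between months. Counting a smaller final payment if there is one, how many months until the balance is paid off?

Monthly rate r = 16.5%/12 = 1.375% = 0.01375.
Recurrence: B ← B·(1+r) − €1,910.00.
Month 1: interest €285.88; balance after payment €19,166.88.
Month 2: interest €263.54; balance after payment €17,520.42.
Closed form: n = −ln(1 − rB₀/P)/ln(1+r) = −ln(0.85033)/ln(1.01375) ≈ 11.873, so the balance reaches zero during payment 12.

12 payments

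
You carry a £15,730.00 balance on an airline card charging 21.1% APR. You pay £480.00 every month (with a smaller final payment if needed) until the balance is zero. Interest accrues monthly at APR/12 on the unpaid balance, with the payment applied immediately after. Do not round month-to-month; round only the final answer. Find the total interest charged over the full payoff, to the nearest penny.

£7,913.22

Monthly rate r = 21.1%/12 = 1.75833% = 0.0175833.
Payoff takes n = ⌈−ln(1 − rB₀/P)/ln(1+r)⌉ = ⌈49.255⌉ = 50 payments; the last is £123.22.
Total paid = 49·£480.00 + £123.22 = £23,643.22.
Total interest = total paid − principal = £23,643.22 − £15,730.00 = £7,913.22.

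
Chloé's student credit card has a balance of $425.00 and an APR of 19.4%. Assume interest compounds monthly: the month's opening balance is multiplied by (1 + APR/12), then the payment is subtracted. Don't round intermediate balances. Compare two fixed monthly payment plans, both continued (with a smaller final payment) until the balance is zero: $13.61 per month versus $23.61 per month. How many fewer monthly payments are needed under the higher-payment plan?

22 fewer payments

Monthly rate r = 19.4%/12 = 1.61667% = 0.0161667.
At $13.61/mo: n = ⌈−ln(1 − rB₀/P)/ln(1+r)⌉ = 44 payments (last $11.27); total interest = total paid − $425.00 = $171.50.
At $23.61/mo: 22 payments (last $10.55); total interest $81.36.
Payments saved = 44 − 22 = 22.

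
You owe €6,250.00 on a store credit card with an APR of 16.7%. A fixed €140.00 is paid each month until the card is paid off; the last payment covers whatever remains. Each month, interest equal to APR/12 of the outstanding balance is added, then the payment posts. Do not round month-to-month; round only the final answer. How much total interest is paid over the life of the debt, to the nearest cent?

Monthly rate r = 16.7%/12 = 1.39167% = 0.0139167.
Payoff takes n = ⌈−ln(1 − rB₀/P)/ln(1+r)⌉ = ⌈70.254⌉ = 71 payments; the last is €35.71.
Total paid = 70·€140.00 + €35.71 = €9,835.71.
Total interest = total paid − principal = €9,835.71 − €6,250.00 = €3,585.71.

€3,585.71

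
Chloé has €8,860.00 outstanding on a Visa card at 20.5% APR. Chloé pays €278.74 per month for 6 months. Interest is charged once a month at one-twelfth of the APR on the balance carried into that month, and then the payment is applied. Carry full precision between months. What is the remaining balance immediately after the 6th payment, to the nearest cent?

Monthly rate r = 20.5%/12 = 1.70833% = 0.0170833.
Each month: B ← B·(1+r) − €278.74.
Month 1: interest €151.36; balance after payment €8,732.62.
Month 2: interest €149.18; balance after payment €8,603.06.
Month 3: interest €146.97; balance after payment €8,471.29.
Month 4: interest €144.72; balance after payment €8,337.27.
Month 5: interest €142.43; balance after payment €8,200.96.
Month 6: interest €140.10; balance after payment €8,062.32.

€8,062.32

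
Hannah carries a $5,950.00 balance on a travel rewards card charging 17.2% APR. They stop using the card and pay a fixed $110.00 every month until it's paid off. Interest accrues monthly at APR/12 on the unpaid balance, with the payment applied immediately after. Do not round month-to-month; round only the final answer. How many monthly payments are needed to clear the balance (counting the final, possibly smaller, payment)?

Monthly rate r = 17.2%/12 = 1.43333% = 0.0143333.
Recurrence: B ← B·(1+r) − $110.00.
Month 1: interest $85.28; balance after payment $5,925.28.
Month 2: interest $84.93; balance after payment $5,900.21.
Closed form: n = −ln(1 − rB₀/P)/ln(1+r) = −ln(0.2247)/ln(1.01433) ≈ 104.908, so the balance reaches zero during payment 105.

105 months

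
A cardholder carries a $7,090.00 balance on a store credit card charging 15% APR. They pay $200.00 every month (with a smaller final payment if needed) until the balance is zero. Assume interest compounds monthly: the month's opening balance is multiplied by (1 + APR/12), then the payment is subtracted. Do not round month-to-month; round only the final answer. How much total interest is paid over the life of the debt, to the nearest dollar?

$2,335

Monthly rate r = 15%/12 = 1.25% = 0.0125.
Payoff takes n = ⌈−ln(1 − rB₀/P)/ln(1+r)⌉ = ⌈47.125⌉ = 48 payments; the last is $25.19.
Total paid = 47·$200.00 + $25.19 = $9,425.19.
Total interest = total paid − principal = $9,425.19 − $7,090.00 = $2,335.19.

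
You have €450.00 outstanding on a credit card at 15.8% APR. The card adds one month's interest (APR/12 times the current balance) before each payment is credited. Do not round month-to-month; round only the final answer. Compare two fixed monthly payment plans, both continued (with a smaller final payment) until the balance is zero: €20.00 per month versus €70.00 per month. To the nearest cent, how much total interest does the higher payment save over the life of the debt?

€63.83

Monthly rate r = 15.8%/12 = 1.31667% = 0.0131667.
At €20.00/mo: n = ⌈−ln(1 − rB₀/P)/ln(1+r)⌉ = 27 payments (last €17.19); total interest = total paid − €450.00 = €87.19.
At €70.00/mo: 7 payments (last €53.36); total interest €23.36.
Interest saved = €87.19 − €23.36 = €63.83.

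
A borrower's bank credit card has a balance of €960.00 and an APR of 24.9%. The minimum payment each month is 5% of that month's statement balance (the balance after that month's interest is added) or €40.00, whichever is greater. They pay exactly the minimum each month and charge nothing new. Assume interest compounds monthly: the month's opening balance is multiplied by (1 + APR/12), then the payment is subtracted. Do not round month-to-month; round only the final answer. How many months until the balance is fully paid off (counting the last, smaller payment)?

Monthly rate r = 24.9%/12 = 2.075% = 0.02075.
While 5% of the post-interest balance exceeds €40.00, each month B ← (B·(1+r))·(1 − 0.05), i.e. B shrinks by the factor (1+r)·0.95 = 0.96971.
This holds for months 1–7. Entering month 8 the balance is €774.06; 5% of the post-interest balance is now below €40.00, so the flat €40.00 minimum applies from here.
From month 8 a fixed €40.00 at rate r clears €774.06 in 25 more payments. Total: 7 + 25 = 32 months.

32 months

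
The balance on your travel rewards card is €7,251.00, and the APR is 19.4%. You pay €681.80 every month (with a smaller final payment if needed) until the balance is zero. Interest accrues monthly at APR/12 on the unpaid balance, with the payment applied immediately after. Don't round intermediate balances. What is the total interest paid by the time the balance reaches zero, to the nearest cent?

Monthly rate r = 19.4%/12 = 1.61667% = 0.0161667.
Payoff takes n = ⌈−ln(1 − rB₀/P)/ln(1+r)⌉ = ⌈11.764⌉ = 12 payments; the last is €521.82.
Total paid = 11·€681.80 + €521.82 = €8,021.62.
Total interest = total paid − principal = €8,021.62 − €7,251.00 = €770.62.

€770.62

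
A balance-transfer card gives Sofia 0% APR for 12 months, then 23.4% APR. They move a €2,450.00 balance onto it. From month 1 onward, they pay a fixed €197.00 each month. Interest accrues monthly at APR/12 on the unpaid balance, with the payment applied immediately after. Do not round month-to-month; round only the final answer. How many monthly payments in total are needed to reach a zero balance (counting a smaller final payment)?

Promo months 1–12 at r₀ = 0%/12 = 0; months 13+ at r₁ = 23.4%/12 = 0.0195.
After month 12 (no interest yet): B = €2,450.00 − 12·€197.00 = €86.00.
Then at r₁ with €197.00/mo: n₂ = −ln(1 − r₁·B/P)/ln(1+r₁) ≈ 0.44 → 1 more payments.

13 months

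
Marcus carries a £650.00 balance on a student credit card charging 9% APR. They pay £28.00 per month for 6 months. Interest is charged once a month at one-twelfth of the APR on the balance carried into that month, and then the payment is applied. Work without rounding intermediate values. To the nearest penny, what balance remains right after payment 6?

£508.62

Monthly rate r = 9%/12 = 0.75% = 0.0075.
Each month: B ← B·(1+r) − £28.00.
Month 1: interest £4.88; balance after payment £626.88.
Month 2: interest £4.70; balance after payment £603.58.
Month 3: interest £4.53; balance after payment £580.10.
Month 4: interest £4.35; balance after payment £556.45.
Month 5: interest £4.17; balance after payment £532.63.
Month 6: interest £3.99; balance after payment £508.62.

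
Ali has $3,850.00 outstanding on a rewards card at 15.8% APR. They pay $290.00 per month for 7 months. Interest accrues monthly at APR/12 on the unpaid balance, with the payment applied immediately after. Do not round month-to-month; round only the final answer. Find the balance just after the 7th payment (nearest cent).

$2,107.20

Monthly rate r = 15.8%/12 = 1.31667% = 0.0131667.
Each month: B ← B·(1+r) − $290.00.
Month 1: interest $50.69; balance after payment $3,610.69.
Month 2: interest $47.54; balance after payment $3,368.23.
Month 3: interest $44.35; balance after payment $3,122.58.
Month 4: interest $41.11; balance after payment $2,873.69.
Month 5: interest $37.84; balance after payment $2,621.53.
Month 6: interest $34.52; balance after payment $2,366.05.
Month 7: interest $31.15; balance after payment $2,107.20.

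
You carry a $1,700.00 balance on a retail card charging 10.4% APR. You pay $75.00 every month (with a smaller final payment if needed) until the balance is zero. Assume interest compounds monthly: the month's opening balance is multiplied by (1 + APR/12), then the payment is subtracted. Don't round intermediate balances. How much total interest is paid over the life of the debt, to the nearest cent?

Monthly rate r = 10.4%/12 = 0.866667% = 0.00866667.
Payoff takes n = ⌈−ln(1 − rB₀/P)/ln(1+r)⌉ = ⌈25.345⌉ = 26 payments; the last is $25.94.
Total paid = 25·$75.00 + $25.94 = $1,900.94.
Total interest = total paid − principal = $1,900.94 − $1,700.00 = $200.94.

$200.94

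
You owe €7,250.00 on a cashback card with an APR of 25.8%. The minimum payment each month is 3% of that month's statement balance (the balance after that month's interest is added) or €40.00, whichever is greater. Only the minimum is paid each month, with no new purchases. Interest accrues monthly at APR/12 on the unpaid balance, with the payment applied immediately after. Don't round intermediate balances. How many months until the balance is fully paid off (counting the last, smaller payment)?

Monthly rate r = 25.8%/12 = 2.15% = 0.0215.
While 3% of the post-interest balance exceeds €40.00, each month B ← (B·(1+r))·(1 − 0.03), i.e. B shrinks by the factor (1+r)·0.97 = 0.99086.
This holds for months 1–187. Entering month 188 the balance is €1,300.85; 3% of the post-interest balance is now below €40.00, so the flat €40.00 minimum applies from here.
From month 188 a fixed €40.00 at rate r clears €1,300.85 in 57 more payments. Total: 187 + 57 = 244 months.

244 months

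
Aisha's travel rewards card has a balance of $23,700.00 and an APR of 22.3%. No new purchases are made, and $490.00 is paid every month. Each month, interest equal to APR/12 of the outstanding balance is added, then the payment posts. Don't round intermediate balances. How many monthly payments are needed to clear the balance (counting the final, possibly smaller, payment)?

Monthly rate r = 22.3%/12 = 1.85833% = 0.0185833.
Recurrence: B ← B·(1+r) − $490.00.
Month 1: interest $440.43; balance after payment $23,650.42.
Month 2: interest $439.50; balance after payment $23,599.93.
Closed form: n = −ln(1 − rB₀/P)/ln(1+r) = −ln(0.10117)/ln(1.01858) ≈ 124.420, so the balance reaches zero during payment 125.

125 payments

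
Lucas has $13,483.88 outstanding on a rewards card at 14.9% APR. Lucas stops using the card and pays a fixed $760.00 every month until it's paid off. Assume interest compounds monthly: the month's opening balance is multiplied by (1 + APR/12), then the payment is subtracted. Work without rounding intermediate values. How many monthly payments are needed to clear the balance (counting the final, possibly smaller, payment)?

21 payments

Monthly rate r = 14.9%/12 = 1.24167% = 0.0124167.
Recurrence: B ← B·(1+r) − $760.00.
Month 1: interest $167.42; balance after payment $12,891.30.
Month 2: interest $160.07; balance after payment $12,291.37.
Closed form: n = −ln(1 − rB₀/P)/ln(1+r) = −ln(0.7797)/ln(1.01242) ≈ 20.165, so the balance reaches zero during payment 21.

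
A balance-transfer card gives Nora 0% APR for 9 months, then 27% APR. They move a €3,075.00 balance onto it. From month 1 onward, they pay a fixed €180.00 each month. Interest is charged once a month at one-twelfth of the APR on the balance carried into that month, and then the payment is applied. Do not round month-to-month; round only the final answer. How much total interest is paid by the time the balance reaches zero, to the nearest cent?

Promo months 1–9 at r₀ = 0%/12 = 0; months 10+ at r₁ = 27%/12 = 0.0225.
After month 9 (no interest yet): B = €3,075.00 − 9·€180.00 = €1,455.00.
Then at r₁ with €180.00/mo: n₂ = −ln(1 − r₁·B/P)/ln(1+r₁) ≈ 9.02 → 10 more payments.
Total paid = 18·€180.00 + €3.96 = €3,243.96; interest = €3,243.96 − €3,075.00 = €168.96.

€168.96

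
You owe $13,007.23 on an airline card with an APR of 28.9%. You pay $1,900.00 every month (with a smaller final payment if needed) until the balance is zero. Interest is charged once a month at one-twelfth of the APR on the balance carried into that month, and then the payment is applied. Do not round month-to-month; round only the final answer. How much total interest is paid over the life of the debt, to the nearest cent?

Monthly rate r = 28.9%/12 = 2.40833% = 0.0240833.
Payoff takes n = ⌈−ln(1 − rB₀/P)/ln(1+r)⌉ = ⌈7.571⌉ = 8 payments; the last is $1,090.18.
Total paid = 7·$1,900.00 + $1,090.18 = $14,390.18.
Total interest = total paid − principal = $14,390.18 − $13,007.23 = $1,382.95.

$1,382.95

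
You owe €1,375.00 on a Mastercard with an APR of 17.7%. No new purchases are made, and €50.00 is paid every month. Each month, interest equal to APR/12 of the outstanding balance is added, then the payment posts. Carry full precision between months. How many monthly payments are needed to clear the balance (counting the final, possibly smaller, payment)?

36 months

Monthly rate r = 17.7%/12 = 1.475% = 0.01475.
Recurrence: B ← B·(1+r) − €50.00.
Month 1: interest €20.28; balance after payment €1,345.28.
Month 2: interest €19.84; balance after payment €1,315.12.
Closed form: n = −ln(1 − rB₀/P)/ln(1+r) = −ln(0.59437)/ln(1.01475) ≈ 35.530, so the balance reaches zero during payment 36.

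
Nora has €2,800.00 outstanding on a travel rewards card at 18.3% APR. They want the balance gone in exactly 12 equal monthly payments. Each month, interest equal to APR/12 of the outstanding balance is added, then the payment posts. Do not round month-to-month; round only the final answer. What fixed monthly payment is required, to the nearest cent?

Monthly rate r = 18.3%/12 = 1.525% = 0.01525.
Level-payment amortization: P = B₀·r / (1 − (1+r)^(−n)) = 2800.00·0.01525 / (1 − 1.01525^(−12)).
Denominator 1 − (1+r)^(−12) = 0.166080706.
P = 42.7 / 0.166080706 ≈ 257.10.

€257.10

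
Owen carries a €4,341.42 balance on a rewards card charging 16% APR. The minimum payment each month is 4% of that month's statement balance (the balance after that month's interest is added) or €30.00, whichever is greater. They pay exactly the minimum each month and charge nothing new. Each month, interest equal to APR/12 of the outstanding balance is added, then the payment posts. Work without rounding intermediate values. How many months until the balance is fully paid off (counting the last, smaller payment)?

95 months

Monthly rate r = 16%/12 = 1.33333% = 0.0133333.
While 4% of the post-interest balance exceeds €30.00, each month B ← (B·(1+r))·(1 − 0.04), i.e. B shrinks by the factor (1+r)·0.96 = 0.9728.
This holds for months 1–65. Entering month 66 the balance is €723.04; 4% of the post-interest balance is now below €30.00, so the flat €30.00 minimum applies from here.
From month 66 a fixed €30.00 at rate r clears €723.04 in 30 more payments. Total: 65 + 30 = 95 months.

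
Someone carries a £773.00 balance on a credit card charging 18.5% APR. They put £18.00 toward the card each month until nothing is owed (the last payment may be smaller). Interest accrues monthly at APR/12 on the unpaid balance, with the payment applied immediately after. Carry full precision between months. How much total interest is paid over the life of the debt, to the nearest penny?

£503.43

Monthly rate r = 18.5%/12 = 1.54167% = 0.0154167.
Payoff takes n = ⌈−ln(1 − rB₀/P)/ln(1+r)⌉ = ⌈70.912⌉ = 71 payments; the last is £16.43.
Total paid = 70·£18.00 + £16.43 = £1,276.43.
Total interest = total paid − principal = £1,276.43 − £773.00 = £503.43.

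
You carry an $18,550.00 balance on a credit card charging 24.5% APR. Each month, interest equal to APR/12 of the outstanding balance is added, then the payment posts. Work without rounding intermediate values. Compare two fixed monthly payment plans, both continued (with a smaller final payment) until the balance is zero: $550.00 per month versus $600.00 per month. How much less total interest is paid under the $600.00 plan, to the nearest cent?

$2,134.41

Monthly rate r = 24.5%/12 = 2.04167% = 0.0204167.
At $550.00/mo: n = ⌈−ln(1 − rB₀/P)/ln(1+r)⌉ = 58 payments (last $399.58); total interest = total paid − $18,550.00 = $13,199.58.
At $600.00/mo: 50 payments (last $215.17); total interest $11,065.17.
Interest saved = $13,199.58 − $11,065.17 = $2,134.41.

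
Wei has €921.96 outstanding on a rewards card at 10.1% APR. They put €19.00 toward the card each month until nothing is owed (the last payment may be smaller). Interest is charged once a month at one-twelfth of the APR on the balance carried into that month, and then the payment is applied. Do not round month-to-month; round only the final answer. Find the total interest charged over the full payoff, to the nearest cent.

Monthly rate r = 10.1%/12 = 0.841667% = 0.00841667.
Payoff takes n = ⌈−ln(1 − rB₀/P)/ln(1+r)⌉ = ⌈62.632⌉ = 63 payments; the last is €12.02.
Total paid = 62·€19.00 + €12.02 = €1,190.02.
Total interest = total paid − principal = €1,190.02 − €921.96 = €268.06.

€268.06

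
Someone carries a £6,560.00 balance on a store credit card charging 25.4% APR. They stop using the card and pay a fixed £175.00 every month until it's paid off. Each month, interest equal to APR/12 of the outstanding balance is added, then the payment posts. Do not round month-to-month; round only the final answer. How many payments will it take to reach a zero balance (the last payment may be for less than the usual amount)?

Monthly rate r = 25.4%/12 = 2.11667% = 0.0211667.
Recurrence: B ← B·(1+r) − £175.00.
Month 1: interest £138.85; balance after payment £6,523.85.
Month 2: interest £138.09; balance after payment £6,486.94.
Closed form: n = −ln(1 − rB₀/P)/ln(1+r) = −ln(0.20655)/ln(1.02117) ≈ 75.299, so the balance reaches zero during payment 76.

76 months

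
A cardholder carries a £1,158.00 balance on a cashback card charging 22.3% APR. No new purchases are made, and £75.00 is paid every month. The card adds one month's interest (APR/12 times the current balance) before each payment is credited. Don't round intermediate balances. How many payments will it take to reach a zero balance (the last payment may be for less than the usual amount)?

19 months

Monthly rate r = 22.3%/12 = 1.85833% = 0.0185833.
Recurrence: B ← B·(1+r) − £75.00.
Month 1: interest £21.52; balance after payment £1,104.52.
Month 2: interest £20.53; balance after payment £1,050.05.
Closed form: n = −ln(1 − rB₀/P)/ln(1+r) = −ln(0.71307)/ln(1.01858) ≈ 18.366, so the balance reaches zero during payment 19.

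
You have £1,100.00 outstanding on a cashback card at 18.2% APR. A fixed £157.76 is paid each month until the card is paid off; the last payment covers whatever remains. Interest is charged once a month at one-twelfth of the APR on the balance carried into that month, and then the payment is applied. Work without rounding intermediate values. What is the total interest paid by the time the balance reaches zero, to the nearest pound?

£72

Monthly rate r = 18.2%/12 = 1.51667% = 0.0151667.
Payoff takes n = ⌈−ln(1 − rB₀/P)/ln(1+r)⌉ = ⌈7.425⌉ = 8 payments; the last is £67.38.
Total paid = 7·£157.76 + £67.38 = £1,171.70.
Total interest = total paid − principal = £1,171.70 − £1,100.00 = £71.70.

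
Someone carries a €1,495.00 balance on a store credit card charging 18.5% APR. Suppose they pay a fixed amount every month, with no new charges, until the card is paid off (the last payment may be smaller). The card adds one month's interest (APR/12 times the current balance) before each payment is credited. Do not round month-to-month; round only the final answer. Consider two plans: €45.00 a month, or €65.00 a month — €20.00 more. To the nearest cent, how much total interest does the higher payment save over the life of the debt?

Monthly rate r = 18.5%/12 = 1.54167% = 0.0154167.
At €45.00/mo: n = ⌈−ln(1 − rB₀/P)/ln(1+r)⌉ = 47 payments (last €41.34); total interest = total paid − €1,495.00 = €616.34.
At €65.00/mo: 29 payments (last €40.42); total interest €365.42.
Interest saved = €616.34 − €365.42 = €250.92.

€250.92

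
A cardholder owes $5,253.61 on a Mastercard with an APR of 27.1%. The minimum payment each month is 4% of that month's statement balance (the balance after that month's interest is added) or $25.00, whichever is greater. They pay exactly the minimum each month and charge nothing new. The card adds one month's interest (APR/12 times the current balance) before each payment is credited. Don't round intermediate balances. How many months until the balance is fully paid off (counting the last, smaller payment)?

Monthly rate r = 27.1%/12 = 2.25833% = 0.0225833.
While 4% of the post-interest balance exceeds $25.00, each month B ← (B·(1+r))·(1 − 0.04), i.e. B shrinks by the factor (1+r)·0.96 = 0.98168.
This holds for months 1–117. Entering month 118 the balance is $603.87; 4% of the post-interest balance is now below $25.00, so the flat $25.00 minimum applies from here.
From month 118 a fixed $25.00 at rate r clears $603.87 in 36 more payments. Total: 117 + 36 = 153 months.

153 months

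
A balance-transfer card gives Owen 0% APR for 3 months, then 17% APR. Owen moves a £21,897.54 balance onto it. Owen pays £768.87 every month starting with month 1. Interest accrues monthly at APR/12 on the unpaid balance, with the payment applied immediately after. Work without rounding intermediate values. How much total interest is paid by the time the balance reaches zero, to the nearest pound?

Promo months 1–3 at r₀ = 0%/12 = 0; months 4+ at r₁ = 17%/12 = 0.0141667.
After month 3 (no interest yet): B = £21,897.54 − 3·£768.87 = £19,590.93.
Then at r₁ with £768.87/mo: n₂ = −ln(1 − r₁·B/P)/ln(1+r₁) ≈ 31.83 → 32 more payments.
Total paid = 34·£768.87 + £641.18 = £26,782.76; interest = £26,782.76 − £21,897.54 = £4,885.22.

£4,885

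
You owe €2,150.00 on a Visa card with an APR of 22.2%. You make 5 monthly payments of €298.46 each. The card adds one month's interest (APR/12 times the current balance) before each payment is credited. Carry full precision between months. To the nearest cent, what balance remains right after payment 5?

€807.82

Monthly rate r = 22.2%/12 = 1.85% = 0.0185.
Each month: B ← B·(1+r) − €298.46.
Month 1: interest €39.77; balance after payment €1,891.32.
Month 2: interest €34.99; balance after payment €1,627.84.
Month 3: interest €30.12; balance after payment €1,359.50.
Month 4: interest €25.15; balance after payment €1,086.19.
Month 5: interest €20.09; balance after payment €807.82.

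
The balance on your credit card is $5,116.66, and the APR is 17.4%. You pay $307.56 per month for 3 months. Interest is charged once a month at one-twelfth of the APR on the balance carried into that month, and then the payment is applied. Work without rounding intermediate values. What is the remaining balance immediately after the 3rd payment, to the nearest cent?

$4,406.35

Monthly rate r = 17.4%/12 = 1.45% = 0.0145.
Each month: B ← B·(1+r) − $307.56.
Month 1: interest $74.19; balance after payment $4,883.29.
Month 2: interest $70.81; balance after payment $4,646.54.
Month 3: interest $67.37; balance after payment $4,406.35.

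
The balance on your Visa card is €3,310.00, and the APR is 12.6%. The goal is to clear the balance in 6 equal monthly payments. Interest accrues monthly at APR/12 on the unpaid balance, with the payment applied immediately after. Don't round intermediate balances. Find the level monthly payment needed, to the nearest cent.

Monthly rate r = 12.6%/12 = 1.05% = 0.0105.
Level-payment amortization: P = B₀·r / (1 − (1+r)^(−n)) = 3310.00·0.0105 / (1 − 1.0105^(−6)).
Denominator 1 − (1+r)^(−6) = 0.060748077.
P = 34.755 / 0.060748077 ≈ 572.12.

€572.12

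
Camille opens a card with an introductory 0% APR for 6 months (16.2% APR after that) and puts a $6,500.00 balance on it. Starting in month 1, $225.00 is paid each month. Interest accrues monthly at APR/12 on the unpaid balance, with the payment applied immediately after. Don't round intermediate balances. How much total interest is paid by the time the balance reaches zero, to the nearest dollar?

Promo months 1–6 at r₀ = 0%/12 = 0; months 7+ at r₁ = 16.2%/12 = 0.0135.
After month 6 (no interest yet): B = $6,500.00 − 6·$225.00 = $5,150.00.
Then at r₁ with $225.00/mo: n₂ = −ln(1 − r₁·B/P)/ln(1+r₁) ≈ 27.56 → 28 more payments.
Total paid = 33·$225.00 + $127.12 = $7,552.12; interest = $7,552.12 − $6,500.00 = $1,052.12.

$1,052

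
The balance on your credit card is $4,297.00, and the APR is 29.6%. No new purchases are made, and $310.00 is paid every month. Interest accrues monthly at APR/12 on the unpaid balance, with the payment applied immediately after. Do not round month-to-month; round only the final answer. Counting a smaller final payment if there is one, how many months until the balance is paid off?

Monthly rate r = 29.6%/12 = 2.46667% = 0.0246667.
Recurrence: B ← B·(1+r) − $310.00.
Month 1: interest $105.99; balance after payment $4,092.99.
Month 2: interest $100.96; balance after payment $3,883.95.
Closed form: n = −ln(1 − rB₀/P)/ln(1+r) = −ln(0.65809)/ln(1.02467) ≈ 17.171, so the balance reaches zero during payment 18.

18 months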